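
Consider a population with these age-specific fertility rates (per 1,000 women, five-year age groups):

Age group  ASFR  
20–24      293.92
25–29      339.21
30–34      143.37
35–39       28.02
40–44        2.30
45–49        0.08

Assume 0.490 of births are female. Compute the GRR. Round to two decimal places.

Proportion female at birth = 0.490.
Sum of ASFRs = 293.92 + 339.21 + 143.37 + 28.02 + 2.30 + 0.08 = 806.90
TFR = 5 × 806.90 / 1000 = 4.0345
GRR = 0.490 × 4.0345 = 1.97691

1.98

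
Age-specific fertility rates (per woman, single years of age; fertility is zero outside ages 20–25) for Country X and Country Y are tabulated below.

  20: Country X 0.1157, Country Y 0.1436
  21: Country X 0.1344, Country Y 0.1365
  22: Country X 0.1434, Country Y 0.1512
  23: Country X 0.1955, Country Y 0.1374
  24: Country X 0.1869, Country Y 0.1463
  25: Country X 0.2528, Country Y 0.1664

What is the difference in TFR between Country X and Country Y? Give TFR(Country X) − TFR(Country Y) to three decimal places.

0.147

Country X:
  Sum of ASFRs = 0.1157 + 0.1344 + 0.1434 + 0.1955 + 0.1869 + 0.2528 = 1.0287
  TFR = 1.0287
Country Y:
  Sum of ASFRs = 0.1436 + 0.1365 + 0.1512 + 0.1374 + 0.1463 + 0.1664 = 0.8814
  TFR = 0.8814
Difference = 1.0287 − 0.8814 = 0.1473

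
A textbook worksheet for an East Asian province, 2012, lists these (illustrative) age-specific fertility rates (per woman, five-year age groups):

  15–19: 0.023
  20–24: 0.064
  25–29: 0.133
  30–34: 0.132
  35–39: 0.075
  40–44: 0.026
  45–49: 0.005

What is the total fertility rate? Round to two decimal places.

Sum of ASFRs = 0.023 + 0.064 + 0.133 + 0.132 + 0.075 + 0.026 + 0.005 = 0.458
TFR = 5 × 0.458 = 2.29

2.29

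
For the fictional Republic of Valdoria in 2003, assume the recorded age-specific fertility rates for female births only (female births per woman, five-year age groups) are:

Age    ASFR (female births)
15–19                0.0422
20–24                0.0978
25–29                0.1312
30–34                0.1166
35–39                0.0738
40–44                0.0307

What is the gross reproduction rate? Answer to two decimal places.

2.46

Sum of female ASFRs = 0.0422 + 0.0978 + 0.1312 + 0.1166 + 0.0738 + 0.0307 = 0.4923
GRR = 5 × 0.4923 = 2.4615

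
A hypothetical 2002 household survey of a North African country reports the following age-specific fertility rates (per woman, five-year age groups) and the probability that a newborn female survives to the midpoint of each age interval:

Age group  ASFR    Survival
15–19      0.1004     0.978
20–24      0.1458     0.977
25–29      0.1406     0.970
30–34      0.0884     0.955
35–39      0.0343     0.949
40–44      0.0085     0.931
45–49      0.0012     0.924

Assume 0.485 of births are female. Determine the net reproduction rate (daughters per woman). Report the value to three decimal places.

1.220

Proportion female at birth = 0.485.
Each age group contributes 5 × ASFR × survival:
  15–19: 5 × 0.1004 × 0.978 = 0.49096
  20–24: 5 × 0.1458 × 0.977 = 0.71223
  25–29: 5 × 0.1406 × 0.970 = 0.68191
  30–34: 5 × 0.0884 × 0.955 = 0.42211
  35–39: 5 × 0.0343 × 0.949 = 0.16275
  40–44: 5 × 0.0085 × 0.931 = 0.03957
  45–49: 5 × 0.0012 × 0.924 = 0.00554
Sum = 2.51507
NRR = 0.485 × 2.51507 = 1.21981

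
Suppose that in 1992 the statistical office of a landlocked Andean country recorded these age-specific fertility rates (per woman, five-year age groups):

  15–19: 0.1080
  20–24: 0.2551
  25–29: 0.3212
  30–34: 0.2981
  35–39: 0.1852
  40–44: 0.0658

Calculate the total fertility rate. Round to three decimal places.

Sum of ASFRs = 0.1080 + 0.2551 + 0.3212 + 0.2981 + 0.1852 + 0.0658 = 1.2334
TFR = 5 × 1.2334 = 6.167

6.167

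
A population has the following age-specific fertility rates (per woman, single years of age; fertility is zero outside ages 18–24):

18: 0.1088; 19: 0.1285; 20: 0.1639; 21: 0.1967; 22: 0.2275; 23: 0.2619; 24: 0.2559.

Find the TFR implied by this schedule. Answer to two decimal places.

Sum of ASFRs = 0.1088 + 0.1285 + 0.1639 + 0.1967 + 0.2275 + 0.2619 + 0.2559 = 1.3432
TFR = 1.3432

1.34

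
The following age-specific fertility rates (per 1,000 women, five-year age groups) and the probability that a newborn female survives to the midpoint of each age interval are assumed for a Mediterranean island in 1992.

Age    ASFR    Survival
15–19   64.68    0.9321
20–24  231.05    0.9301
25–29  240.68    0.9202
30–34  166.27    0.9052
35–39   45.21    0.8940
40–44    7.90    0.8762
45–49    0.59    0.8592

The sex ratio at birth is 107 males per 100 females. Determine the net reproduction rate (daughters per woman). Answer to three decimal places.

1.679

Proportion female at birth = 100 / (100 + 107) = 0.48309.
Survival-weighted fertility by age (5·fₓ·Sₓ):
  15–19: 5 × 64.68/1000 × 0.9321 = 0.30144
  20–24: 5 × 231.05/1000 × 0.9301 = 1.07450
  25–29: 5 × 240.68/1000 × 0.9202 = 1.10737
  30–34: 5 × 166.27/1000 × 0.9052 = 0.75254
  35–39: 5 × 45.21/1000 × 0.8940 = 0.20209
  40–44: 5 × 7.90/1000 × 0.8762 = 0.03461
  45–49: 5 × 0.59/1000 × 0.8592 = 0.00253
Sum = 3.47508
NRR = 0.48309 × 3.47508 = 1.67878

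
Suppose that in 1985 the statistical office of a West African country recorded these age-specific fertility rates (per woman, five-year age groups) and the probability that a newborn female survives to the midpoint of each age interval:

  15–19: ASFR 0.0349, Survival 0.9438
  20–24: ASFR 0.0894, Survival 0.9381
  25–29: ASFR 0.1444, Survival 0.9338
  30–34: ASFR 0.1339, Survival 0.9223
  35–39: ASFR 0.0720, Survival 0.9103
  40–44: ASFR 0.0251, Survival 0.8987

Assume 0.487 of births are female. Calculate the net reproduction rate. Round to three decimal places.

Proportion female at birth = 0.487.
Per-age-group product (5 × ASFR × survival probability):
  15–19: 5 × 0.0349 × 0.9438 = 0.16469
  20–24: 5 × 0.0894 × 0.9381 = 0.41933
  25–29: 5 × 0.1444 × 0.9338 = 0.67420
  30–34: 5 × 0.1339 × 0.9223 = 0.61748
  35–39: 5 × 0.0720 × 0.9103 = 0.32771
  40–44: 5 × 0.0251 × 0.8987 = 0.11279
Sum = 2.31620
NRR = 0.487 × 2.31620 = 1.12799
With NRR above 1 the population is above replacement fertility.

1.128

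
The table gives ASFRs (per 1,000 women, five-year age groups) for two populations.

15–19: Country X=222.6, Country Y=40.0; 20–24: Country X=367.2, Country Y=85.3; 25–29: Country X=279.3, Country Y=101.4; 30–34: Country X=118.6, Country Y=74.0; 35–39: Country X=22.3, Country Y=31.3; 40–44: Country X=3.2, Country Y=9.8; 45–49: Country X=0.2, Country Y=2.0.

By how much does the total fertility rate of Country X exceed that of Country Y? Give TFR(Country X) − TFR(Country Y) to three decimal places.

3.348

Country X:
  Sum of ASFRs = 222.6 + 367.2 + 279.3 + 118.6 + 22.3 + 3.2 + 0.2 = 1013.4
  TFR = 5 × 1013.4 / 1000 = 5.067
Country Y:
  Sum of ASFRs = 40.0 + 85.3 + 101.4 + 74.0 + 31.3 + 9.8 + 2.0 = 343.8
  TFR = 5 × 343.8 / 1000 = 1.719
Difference = 5.067 − 1.719 = 3.348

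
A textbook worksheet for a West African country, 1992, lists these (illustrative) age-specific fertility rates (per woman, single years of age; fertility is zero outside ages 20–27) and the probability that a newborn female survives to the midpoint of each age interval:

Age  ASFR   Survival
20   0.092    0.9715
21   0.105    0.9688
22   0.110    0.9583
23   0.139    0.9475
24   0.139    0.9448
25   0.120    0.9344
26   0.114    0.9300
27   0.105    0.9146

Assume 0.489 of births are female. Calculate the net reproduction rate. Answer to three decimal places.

0.427

Proportion female at birth = 0.489.
Each age group contributes 1 × ASFR × survival:
  20: 1 × 0.092 × 0.9715 = 0.08938
  21: 1 × 0.105 × 0.9688 = 0.10172
  22: 1 × 0.110 × 0.9583 = 0.10541
  23: 1 × 0.139 × 0.9475 = 0.13170
  24: 1 × 0.139 × 0.9448 = 0.13133
  25: 1 × 0.120 × 0.9344 = 0.11213
  26: 1 × 0.114 × 0.9300 = 0.10602
  27: 1 × 0.105 × 0.9146 = 0.09603
Sum = 0.87372
NRR = 0.489 × 0.87372 = 0.42725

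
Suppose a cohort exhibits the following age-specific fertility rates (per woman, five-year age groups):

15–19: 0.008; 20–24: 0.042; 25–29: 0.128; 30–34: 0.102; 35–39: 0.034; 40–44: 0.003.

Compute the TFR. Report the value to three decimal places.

Sum of ASFRs = 0.008 + 0.042 + 0.128 + 0.102 + 0.034 + 0.003 = 0.317
TFR = 5 × 0.317 = 1.585

1.585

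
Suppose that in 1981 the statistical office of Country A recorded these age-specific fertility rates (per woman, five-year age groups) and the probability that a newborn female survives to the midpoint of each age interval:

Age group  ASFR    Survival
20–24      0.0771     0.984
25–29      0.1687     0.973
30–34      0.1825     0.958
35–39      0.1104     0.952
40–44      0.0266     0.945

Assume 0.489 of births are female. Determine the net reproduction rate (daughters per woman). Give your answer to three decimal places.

1.333

Proportion female at birth = 0.489.
Weighting each age-specific rate by interval width and survival:
  20–24: 5 × 0.0771 × 0.984 = 0.37933
  25–29: 5 × 0.1687 × 0.973 = 0.82073
  30–34: 5 × 0.1825 × 0.958 = 0.87418
  35–39: 5 × 0.1104 × 0.952 = 0.52550
  40–44: 5 × 0.0266 × 0.945 = 0.12569
Sum = 2.72543
NRR = 0.489 × 2.72543 = 1.33274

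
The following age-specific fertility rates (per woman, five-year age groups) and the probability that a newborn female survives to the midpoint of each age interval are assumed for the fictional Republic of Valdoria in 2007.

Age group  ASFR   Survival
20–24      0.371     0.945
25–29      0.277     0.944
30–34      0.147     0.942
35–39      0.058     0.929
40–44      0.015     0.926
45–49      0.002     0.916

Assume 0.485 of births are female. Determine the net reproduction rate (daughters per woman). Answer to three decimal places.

1.989

Proportion female at birth = 0.485.
Per-age-group product (5 × ASFR × survival probability):
  20–24: 5 × 0.371 × 0.945 = 1.75298
  25–29: 5 × 0.277 × 0.944 = 1.30744
  30–34: 5 × 0.147 × 0.942 = 0.69237
  35–39: 5 × 0.058 × 0.929 = 0.26941
  40–44: 5 × 0.015 × 0.926 = 0.06945
  45–49: 5 × 0.002 × 0.916 = 0.00916
Sum = 4.10081
NRR = 0.485 × 4.10081 = 1.98889
With NRR above 1 the population is above replacement fertility.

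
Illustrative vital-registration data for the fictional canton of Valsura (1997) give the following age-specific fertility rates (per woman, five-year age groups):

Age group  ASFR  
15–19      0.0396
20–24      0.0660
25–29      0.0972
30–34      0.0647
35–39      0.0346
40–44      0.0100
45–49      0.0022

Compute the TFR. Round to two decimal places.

Sum of ASFRs = 0.0396 + 0.0660 + 0.0972 + 0.0647 + 0.0346 + 0.0100 + 0.0022 = 0.3143
TFR = 5 × 0.3143 = 1.5715

1.57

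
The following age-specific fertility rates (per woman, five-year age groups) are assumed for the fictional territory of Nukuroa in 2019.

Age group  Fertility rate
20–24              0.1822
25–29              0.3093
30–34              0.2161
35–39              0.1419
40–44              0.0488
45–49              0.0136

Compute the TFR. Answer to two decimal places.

4.56

Sum of ASFRs = 0.1822 + 0.3093 + 0.2161 + 0.1419 + 0.0488 + 0.0136 = 0.9119
TFR = 5 × 0.9119 = 4.5595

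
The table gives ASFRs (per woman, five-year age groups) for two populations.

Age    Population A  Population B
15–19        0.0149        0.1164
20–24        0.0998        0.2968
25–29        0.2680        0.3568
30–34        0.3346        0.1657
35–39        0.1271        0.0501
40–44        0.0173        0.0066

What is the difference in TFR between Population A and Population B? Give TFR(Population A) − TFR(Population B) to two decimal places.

-0.65

Population A:
  Sum of ASFRs = 0.0149 + 0.0998 + 0.2680 + 0.3346 + 0.1271 + 0.0173 = 0.8617
  TFR = 5 × 0.8617 = 4.3085
Population B:
  Sum of ASFRs = 0.1164 + 0.2968 + 0.3568 + 0.1657 + 0.0501 + 0.0066 = 0.9924
  TFR = 5 × 0.9924 = 4.962
Difference = 4.3085 − 4.962 = -0.6535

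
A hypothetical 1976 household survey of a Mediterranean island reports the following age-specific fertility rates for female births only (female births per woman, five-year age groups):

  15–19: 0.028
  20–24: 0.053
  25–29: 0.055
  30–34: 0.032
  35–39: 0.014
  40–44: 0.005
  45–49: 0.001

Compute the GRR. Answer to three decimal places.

0.940

Sum of female ASFRs = 0.028 + 0.053 + 0.055 + 0.032 + 0.014 + 0.005 + 0.001 = 0.188
GRR = 5 × 0.188 = 0.94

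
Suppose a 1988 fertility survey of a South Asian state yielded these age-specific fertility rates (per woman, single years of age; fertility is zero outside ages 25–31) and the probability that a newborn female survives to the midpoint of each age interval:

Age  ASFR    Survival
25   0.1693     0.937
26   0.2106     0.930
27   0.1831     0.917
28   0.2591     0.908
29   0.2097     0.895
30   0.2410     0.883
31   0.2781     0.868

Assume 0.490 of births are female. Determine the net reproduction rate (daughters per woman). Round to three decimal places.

Proportion female at birth = 0.490.
Each age group contributes 1 × ASFR × survival:
  25: 1 × 0.1693 × 0.937 = 0.15863
  26: 1 × 0.2106 × 0.930 = 0.19586
  27: 1 × 0.1831 × 0.917 = 0.16790
  28: 1 × 0.2591 × 0.908 = 0.23526
  29: 1 × 0.2097 × 0.895 = 0.18768
  30: 1 × 0.2410 × 0.883 = 0.21280
  31: 1 × 0.2781 × 0.868 = 0.24139
Sum = 1.39952
NRR = 0.490 × 1.39952 = 0.68576

0.686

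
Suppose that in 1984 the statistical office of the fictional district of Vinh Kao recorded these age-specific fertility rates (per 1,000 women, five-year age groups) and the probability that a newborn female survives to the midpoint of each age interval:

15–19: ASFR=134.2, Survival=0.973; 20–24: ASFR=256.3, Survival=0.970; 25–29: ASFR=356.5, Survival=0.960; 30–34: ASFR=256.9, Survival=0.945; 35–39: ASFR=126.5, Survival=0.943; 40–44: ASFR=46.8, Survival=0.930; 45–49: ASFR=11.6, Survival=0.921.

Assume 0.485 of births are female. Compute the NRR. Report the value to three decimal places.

2.759

Proportion female at birth = 0.485.
Survival-weighted fertility by age (5·fₓ·Sₓ):
  15–19: 5 × 134.2/1000 × 0.973 = 0.65288
  20–24: 5 × 256.3/1000 × 0.970 = 1.24306
  25–29: 5 × 356.5/1000 × 0.960 = 1.71120
  30–34: 5 × 256.9/1000 × 0.945 = 1.21385
  35–39: 5 × 126.5/1000 × 0.943 = 0.59645
  40–44: 5 × 46.8/1000 × 0.930 = 0.21762
  45–49: 5 × 11.6/1000 × 0.921 = 0.05342
Sum = 5.68848
NRR = 0.485 × 5.68848 = 2.75891
NRR > 1, so each generation more than replaces itself.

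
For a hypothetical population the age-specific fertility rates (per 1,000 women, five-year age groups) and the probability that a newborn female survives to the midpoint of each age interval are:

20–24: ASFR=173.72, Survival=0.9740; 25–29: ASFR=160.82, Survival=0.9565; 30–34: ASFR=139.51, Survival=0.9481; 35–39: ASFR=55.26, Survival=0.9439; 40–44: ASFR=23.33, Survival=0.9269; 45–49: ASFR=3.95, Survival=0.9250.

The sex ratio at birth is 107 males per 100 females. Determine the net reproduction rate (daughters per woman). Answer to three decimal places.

Proportion female at birth = 100 / (100 + 107) = 0.48309.
Per-age-group product (5 × ASFR × survival probability):
  20–24: 5 × 173.72/1000 × 0.9740 = 0.84602
  25–29: 5 × 160.82/1000 × 0.9565 = 0.76912
  30–34: 5 × 139.51/1000 × 0.9481 = 0.66135
  35–39: 5 × 55.26/1000 × 0.9439 = 0.26080
  40–44: 5 × 23.33/1000 × 0.9269 = 0.10812
  45–49: 5 × 3.95/1000 × 0.9250 = 0.01827
Sum = 2.66368
NRR = 0.48309 × 2.66368 = 1.28680

1.287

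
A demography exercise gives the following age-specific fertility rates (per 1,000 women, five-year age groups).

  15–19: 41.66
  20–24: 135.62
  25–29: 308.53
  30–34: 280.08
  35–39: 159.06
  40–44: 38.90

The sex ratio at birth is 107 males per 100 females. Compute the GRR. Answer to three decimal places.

2.328

Proportion female at birth = 100 / (100 + 107) = 0.48309.
Sum of ASFRs = 41.66 + 135.62 + 308.53 + 280.08 + 159.06 + 38.90 = 963.85
TFR = 5 × 963.85 / 1000 = 4.81925
GRR = 0.48309 × 4.81925 = 2.32813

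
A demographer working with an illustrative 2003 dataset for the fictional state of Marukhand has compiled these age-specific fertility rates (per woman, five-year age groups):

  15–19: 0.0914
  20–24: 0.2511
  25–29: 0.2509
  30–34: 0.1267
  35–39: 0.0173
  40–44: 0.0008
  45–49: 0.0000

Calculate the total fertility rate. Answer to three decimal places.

3.691

Sum of ASFRs = 0.0914 + 0.2511 + 0.2509 + 0.1267 + 0.0173 + 0.0008 + 0.0000 = 0.7382
TFR = 5 × 0.7382 = 3.691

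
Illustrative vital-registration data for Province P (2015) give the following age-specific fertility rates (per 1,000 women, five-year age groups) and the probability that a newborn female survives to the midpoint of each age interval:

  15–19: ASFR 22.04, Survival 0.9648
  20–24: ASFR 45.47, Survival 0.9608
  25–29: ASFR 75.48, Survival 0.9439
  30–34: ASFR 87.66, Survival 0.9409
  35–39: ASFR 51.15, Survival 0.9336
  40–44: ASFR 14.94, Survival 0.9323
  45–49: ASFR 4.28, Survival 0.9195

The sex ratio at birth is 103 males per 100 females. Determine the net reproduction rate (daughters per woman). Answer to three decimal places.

Proportion female at birth = 100 / (100 + 103) = 0.49261.
Survival-weighted fertility by age (5·fₓ·Sₓ):
  15–19: 5 × 22.04/1000 × 0.9648 = 0.10632
  20–24: 5 × 45.47/1000 × 0.9608 = 0.21844
  25–29: 5 × 75.48/1000 × 0.9439 = 0.35623
  30–34: 5 × 87.66/1000 × 0.9409 = 0.41240
  35–39: 5 × 51.15/1000 × 0.9336 = 0.23877
  40–44: 5 × 14.94/1000 × 0.9323 = 0.06964
  45–49: 5 × 4.28/1000 × 0.9195 = 0.01968
Sum = 1.42148
NRR = 0.49261 × 1.42148 = 0.70024
An NRR under 1 implies long-run decline under these rates.

0.700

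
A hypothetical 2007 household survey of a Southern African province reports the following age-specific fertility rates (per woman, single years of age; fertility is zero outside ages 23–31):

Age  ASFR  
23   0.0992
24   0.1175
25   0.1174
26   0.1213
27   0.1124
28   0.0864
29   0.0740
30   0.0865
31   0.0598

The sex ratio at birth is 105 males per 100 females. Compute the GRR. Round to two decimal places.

Proportion female at birth = 100 / (100 + 105) = 0.48780.
Sum of ASFRs = 0.0992 + 0.1175 + 0.1174 + 0.1213 + 0.1124 + 0.0864 + 0.0740 + 0.0865 + 0.0598 = 0.8745
TFR = 0.8745
GRR = 0.48780 × 0.8745 = 0.42658

0.43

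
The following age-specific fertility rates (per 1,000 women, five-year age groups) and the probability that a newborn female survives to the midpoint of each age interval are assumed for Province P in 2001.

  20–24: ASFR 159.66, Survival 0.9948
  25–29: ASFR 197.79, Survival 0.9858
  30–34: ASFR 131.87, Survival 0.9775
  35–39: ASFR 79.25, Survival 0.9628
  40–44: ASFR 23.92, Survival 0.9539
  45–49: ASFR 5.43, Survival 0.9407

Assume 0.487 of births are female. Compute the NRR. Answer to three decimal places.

Proportion female at birth = 0.487.
Survival-weighted fertility by age (5·fₓ·Sₓ):
  20–24: 5 × 159.66/1000 × 0.9948 = 0.79415
  25–29: 5 × 197.79/1000 × 0.9858 = 0.97491
  30–34: 5 × 131.87/1000 × 0.9775 = 0.64451
  35–39: 5 × 79.25/1000 × 0.9628 = 0.38151
  40–44: 5 × 23.92/1000 × 0.9539 = 0.11409
  45–49: 5 × 5.43/1000 × 0.9407 = 0.02554
Sum = 2.93471
NRR = 0.487 × 2.93471 = 1.42920
With NRR above 1 the population is above replacement fertility.

1.429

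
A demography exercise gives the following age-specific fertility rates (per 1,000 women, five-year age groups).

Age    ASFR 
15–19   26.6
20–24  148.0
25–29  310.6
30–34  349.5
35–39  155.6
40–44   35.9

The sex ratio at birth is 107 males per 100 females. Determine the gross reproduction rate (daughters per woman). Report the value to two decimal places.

2.48

Proportion female at birth = 100 / (100 + 107) = 0.48309.
Sum of ASFRs = 26.6 + 148.0 + 310.6 + 349.5 + 155.6 + 35.9 = 1026.2
TFR = 5 × 1026.2 / 1000 = 5.131
GRR = 0.48309 × 5.131 = 2.47873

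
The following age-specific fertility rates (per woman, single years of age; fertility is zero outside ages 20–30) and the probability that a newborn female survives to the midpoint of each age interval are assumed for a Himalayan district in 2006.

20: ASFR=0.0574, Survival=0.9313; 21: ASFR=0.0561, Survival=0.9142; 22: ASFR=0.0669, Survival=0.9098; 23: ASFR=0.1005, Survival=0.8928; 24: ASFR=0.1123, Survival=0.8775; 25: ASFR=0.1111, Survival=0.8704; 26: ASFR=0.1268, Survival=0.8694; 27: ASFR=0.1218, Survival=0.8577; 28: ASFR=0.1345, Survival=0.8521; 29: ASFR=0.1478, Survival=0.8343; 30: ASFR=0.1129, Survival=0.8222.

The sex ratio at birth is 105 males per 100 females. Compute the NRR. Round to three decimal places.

Proportion female at birth = 100 / (100 + 105) = 0.48780.
Per-age-group product (1 × ASFR × survival probability):
  20: 1 × 0.0574 × 0.9313 = 0.05346
  21: 1 × 0.0561 × 0.9142 = 0.05129
  22: 1 × 0.0669 × 0.9098 = 0.06087
  23: 1 × 0.1005 × 0.8928 = 0.08973
  24: 1 × 0.1123 × 0.8775 = 0.09854
  25: 1 × 0.1111 × 0.8704 = 0.09670
  26: 1 × 0.1268 × 0.8694 = 0.11024
  27: 1 × 0.1218 × 0.8577 = 0.10447
  28: 1 × 0.1345 × 0.8521 = 0.11461
  29: 1 × 0.1478 × 0.8343 = 0.12331
  30: 1 × 0.1129 × 0.8222 = 0.09283
Sum = 0.99605
NRR = 0.48780 × 0.99605 = 0.48587

0.486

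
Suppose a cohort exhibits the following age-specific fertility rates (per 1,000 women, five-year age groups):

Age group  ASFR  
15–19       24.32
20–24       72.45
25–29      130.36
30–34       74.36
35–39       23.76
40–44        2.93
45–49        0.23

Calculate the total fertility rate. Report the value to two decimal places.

1.64

Sum of ASFRs = 24.32 + 72.45 + 130.36 + 74.36 + 23.76 + 2.93 + 0.23 = 328.41
TFR = 5 × 328.41 / 1000 = 1.64205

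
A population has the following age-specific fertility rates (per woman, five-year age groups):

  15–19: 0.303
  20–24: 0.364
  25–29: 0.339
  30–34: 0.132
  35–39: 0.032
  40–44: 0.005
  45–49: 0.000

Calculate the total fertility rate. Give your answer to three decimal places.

5.875

Sum of ASFRs = 0.303 + 0.364 + 0.339 + 0.132 + 0.032 + 0.005 + 0.000 = 1.175
TFR = 5 × 1.175 = 5.875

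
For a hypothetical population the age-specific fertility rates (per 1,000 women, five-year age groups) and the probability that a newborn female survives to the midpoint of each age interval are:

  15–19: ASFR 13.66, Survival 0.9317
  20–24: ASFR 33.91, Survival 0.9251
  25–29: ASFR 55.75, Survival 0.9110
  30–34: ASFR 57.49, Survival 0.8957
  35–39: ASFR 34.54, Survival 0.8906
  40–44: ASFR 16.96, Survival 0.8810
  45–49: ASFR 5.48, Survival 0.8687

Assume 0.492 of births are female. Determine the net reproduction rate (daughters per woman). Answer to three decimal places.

Proportion female at birth = 0.492.
Weighting each age-specific rate by interval width and survival:
  15–19: 5 × 13.66/1000 × 0.9317 = 0.06364
  20–24: 5 × 33.91/1000 × 0.9251 = 0.15685
  25–29: 5 × 55.75/1000 × 0.9110 = 0.25394
  30–34: 5 × 57.49/1000 × 0.8957 = 0.25747
  35–39: 5 × 34.54/1000 × 0.8906 = 0.15381
  40–44: 5 × 16.96/1000 × 0.8810 = 0.07471
  45–49: 5 × 5.48/1000 × 0.8687 = 0.02380
Sum = 0.98422
NRR = 0.492 × 0.98422 = 0.48424
With NRR below 1 the population is below replacement fertility.

0.484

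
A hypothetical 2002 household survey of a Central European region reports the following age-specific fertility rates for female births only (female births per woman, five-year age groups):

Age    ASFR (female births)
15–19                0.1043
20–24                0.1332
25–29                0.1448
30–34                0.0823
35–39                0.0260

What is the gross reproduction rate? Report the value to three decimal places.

Sum of female ASFRs = 0.1043 + 0.1332 + 0.1448 + 0.0823 + 0.0260 = 0.4906
GRR = 5 × 0.4906 = 2.453

2.453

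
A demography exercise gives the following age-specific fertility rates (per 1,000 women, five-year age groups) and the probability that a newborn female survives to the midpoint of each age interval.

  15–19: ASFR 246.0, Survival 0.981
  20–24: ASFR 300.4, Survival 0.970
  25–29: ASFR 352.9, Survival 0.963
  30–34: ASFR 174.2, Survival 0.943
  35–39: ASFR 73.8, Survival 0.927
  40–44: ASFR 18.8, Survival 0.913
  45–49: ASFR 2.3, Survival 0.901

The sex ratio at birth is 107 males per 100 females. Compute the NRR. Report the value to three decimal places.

Proportion female at birth = 100 / (100 + 107) = 0.48309.
Survival-weighted fertility by age (5·fₓ·Sₓ):
  15–19: 5 × 246.0/1000 × 0.981 = 1.20663
  20–24: 5 × 300.4/1000 × 0.970 = 1.45694
  25–29: 5 × 352.9/1000 × 0.963 = 1.69921
  30–34: 5 × 174.2/1000 × 0.943 = 0.82135
  35–39: 5 × 73.8/1000 × 0.927 = 0.34206
  40–44: 5 × 18.8/1000 × 0.913 = 0.08582
  45–49: 5 × 2.3/1000 × 0.901 = 0.01036
Sum = 5.62237
NRR = 0.48309 × 5.62237 = 2.71611

2.716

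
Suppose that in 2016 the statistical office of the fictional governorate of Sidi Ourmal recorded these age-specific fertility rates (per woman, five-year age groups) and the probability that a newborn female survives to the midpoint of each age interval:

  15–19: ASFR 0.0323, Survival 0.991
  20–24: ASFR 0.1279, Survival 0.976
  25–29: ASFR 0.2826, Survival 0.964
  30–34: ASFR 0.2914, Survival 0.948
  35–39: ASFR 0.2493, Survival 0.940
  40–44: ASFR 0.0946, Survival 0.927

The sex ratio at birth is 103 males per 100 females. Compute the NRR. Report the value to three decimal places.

Proportion female at birth = 100 / (100 + 103) = 0.49261.
Survival-weighted fertility by age (5·fₓ·Sₓ):
  15–19: 5 × 0.0323 × 0.991 = 0.16005
  20–24: 5 × 0.1279 × 0.976 = 0.62415
  25–29: 5 × 0.2826 × 0.964 = 1.36213
  30–34: 5 × 0.2914 × 0.948 = 1.38124
  35–39: 5 × 0.2493 × 0.940 = 1.17171
  40–44: 5 × 0.0946 × 0.927 = 0.43847
Sum = 5.13775
NRR = 0.49261 × 5.13775 = 2.53091
With NRR above 1 the population is above replacement fertility.

2.531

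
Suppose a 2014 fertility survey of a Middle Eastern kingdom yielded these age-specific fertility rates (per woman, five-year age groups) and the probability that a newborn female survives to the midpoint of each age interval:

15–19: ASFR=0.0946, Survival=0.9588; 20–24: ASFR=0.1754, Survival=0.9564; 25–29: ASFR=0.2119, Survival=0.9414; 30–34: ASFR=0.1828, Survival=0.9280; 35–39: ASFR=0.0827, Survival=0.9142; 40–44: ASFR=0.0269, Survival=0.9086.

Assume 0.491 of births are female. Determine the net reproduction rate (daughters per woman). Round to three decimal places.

1.786

Proportion female at birth = 0.491.
Weighting each age-specific rate by interval width and survival:
  15–19: 5 × 0.0946 × 0.9588 = 0.45351
  20–24: 5 × 0.1754 × 0.9564 = 0.83876
  25–29: 5 × 0.2119 × 0.9414 = 0.99741
  30–34: 5 × 0.1828 × 0.9280 = 0.84819
  35–39: 5 × 0.0827 × 0.9142 = 0.37802
  40–44: 5 × 0.0269 × 0.9086 = 0.12221
Sum = 3.63810
NRR = 0.491 × 3.63810 = 1.78631
NRR > 1, so each generation more than replaces itself.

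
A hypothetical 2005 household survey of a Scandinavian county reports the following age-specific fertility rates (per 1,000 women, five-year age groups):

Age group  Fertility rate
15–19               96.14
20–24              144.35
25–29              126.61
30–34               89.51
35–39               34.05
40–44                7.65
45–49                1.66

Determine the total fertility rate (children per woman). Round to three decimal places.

Sum of ASFRs = 96.14 + 144.35 + 126.61 + 89.51 + 34.05 + 7.65 + 1.66 = 499.97
TFR = 5 × 499.97 / 1000 = 2.49985

2.500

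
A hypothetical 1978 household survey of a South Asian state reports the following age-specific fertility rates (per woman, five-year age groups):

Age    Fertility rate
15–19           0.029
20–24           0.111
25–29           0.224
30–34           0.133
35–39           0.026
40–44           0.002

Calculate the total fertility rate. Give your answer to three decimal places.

Sum of ASFRs = 0.029 + 0.111 + 0.224 + 0.133 + 0.026 + 0.002 = 0.525
TFR = 5 × 0.525 = 2.625

2.625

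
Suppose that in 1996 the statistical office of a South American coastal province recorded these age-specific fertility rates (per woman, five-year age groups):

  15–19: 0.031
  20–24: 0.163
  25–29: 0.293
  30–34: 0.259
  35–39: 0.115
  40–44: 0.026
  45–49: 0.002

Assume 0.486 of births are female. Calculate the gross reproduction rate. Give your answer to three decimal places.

Proportion female at birth = 0.486.
Sum of ASFRs = 0.031 + 0.163 + 0.293 + 0.259 + 0.115 + 0.026 + 0.002 = 0.889
TFR = 5 × 0.889 = 4.445
GRR = 0.486 × 4.445 = 2.16027

2.160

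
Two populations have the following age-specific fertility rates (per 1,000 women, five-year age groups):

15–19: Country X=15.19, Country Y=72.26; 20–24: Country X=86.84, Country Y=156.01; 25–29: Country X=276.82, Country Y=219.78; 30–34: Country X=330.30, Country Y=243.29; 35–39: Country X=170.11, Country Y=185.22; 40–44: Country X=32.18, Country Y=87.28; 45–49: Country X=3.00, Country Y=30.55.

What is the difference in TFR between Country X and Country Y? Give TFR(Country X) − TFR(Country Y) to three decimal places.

Country X:
  Sum of ASFRs = 15.19 + 86.84 + 276.82 + 330.30 + 170.11 + 32.18 + 3.00 = 914.44
  TFR = 5 × 914.44 / 1000 = 4.5722
Country Y:
  Sum of ASFRs = 72.26 + 156.01 + 219.78 + 243.29 + 185.22 + 87.28 + 30.55 = 994.39
  TFR = 5 × 994.39 / 1000 = 4.97195
Difference = 4.5722 − 4.97195 = -0.39975

-0.400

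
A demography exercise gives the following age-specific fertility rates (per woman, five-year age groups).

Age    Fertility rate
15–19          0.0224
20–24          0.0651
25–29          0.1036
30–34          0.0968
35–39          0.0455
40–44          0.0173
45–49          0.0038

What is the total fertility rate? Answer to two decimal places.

1.77

Sum of ASFRs = 0.0224 + 0.0651 + 0.1036 + 0.0968 + 0.0455 + 0.0173 + 0.0038 = 0.3545
TFR = 5 × 0.3545 = 1.7725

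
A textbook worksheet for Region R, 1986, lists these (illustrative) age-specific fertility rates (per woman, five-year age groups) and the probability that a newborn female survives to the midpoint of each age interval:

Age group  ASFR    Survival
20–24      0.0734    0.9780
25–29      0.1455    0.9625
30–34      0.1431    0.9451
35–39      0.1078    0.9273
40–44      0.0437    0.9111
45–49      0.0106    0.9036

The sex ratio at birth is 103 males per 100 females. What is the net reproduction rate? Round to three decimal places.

1.223

Proportion female at birth = 100 / (100 + 103) = 0.49261.
Survival-weighted fertility by age (5·fₓ·Sₓ):
  20–24: 5 × 0.0734 × 0.9780 = 0.35893
  25–29: 5 × 0.1455 × 0.9625 = 0.70022
  30–34: 5 × 0.1431 × 0.9451 = 0.67622
  35–39: 5 × 0.1078 × 0.9273 = 0.49981
  40–44: 5 × 0.0437 × 0.9111 = 0.19908
  45–49: 5 × 0.0106 × 0.9036 = 0.04789
Sum = 2.48215
NRR = 0.49261 × 2.48215 = 1.22273
With NRR above 1 the population is above replacement fertility.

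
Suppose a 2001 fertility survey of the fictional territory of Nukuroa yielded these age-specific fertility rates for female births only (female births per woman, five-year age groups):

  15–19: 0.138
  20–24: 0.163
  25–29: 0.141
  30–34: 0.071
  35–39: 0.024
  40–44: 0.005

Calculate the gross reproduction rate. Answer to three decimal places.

2.710

Sum of female ASFRs = 0.138 + 0.163 + 0.141 + 0.071 + 0.024 + 0.005 = 0.542
GRR = 5 × 0.542 = 2.71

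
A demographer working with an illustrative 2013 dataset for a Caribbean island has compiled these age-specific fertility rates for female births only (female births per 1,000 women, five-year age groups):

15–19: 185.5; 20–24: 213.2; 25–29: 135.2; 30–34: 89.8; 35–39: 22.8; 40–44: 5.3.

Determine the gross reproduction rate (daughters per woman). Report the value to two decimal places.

Sum of female ASFRs = 185.5 + 213.2 + 135.2 + 89.8 + 22.8 + 5.3 = 651.8
GRR = 5 × 651.8 / 1000 = 3.259

3.26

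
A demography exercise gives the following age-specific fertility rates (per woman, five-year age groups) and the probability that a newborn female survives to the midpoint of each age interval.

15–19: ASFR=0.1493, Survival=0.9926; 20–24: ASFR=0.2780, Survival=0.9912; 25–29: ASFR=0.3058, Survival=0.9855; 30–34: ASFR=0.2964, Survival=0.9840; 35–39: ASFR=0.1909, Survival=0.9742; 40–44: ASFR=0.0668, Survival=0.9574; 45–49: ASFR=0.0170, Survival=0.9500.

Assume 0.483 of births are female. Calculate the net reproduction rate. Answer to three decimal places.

3.098

Proportion female at birth = 0.483.
Weighting each age-specific rate by interval width and survival:
  15–19: 5 × 0.1493 × 0.9926 = 0.74098
  20–24: 5 × 0.2780 × 0.9912 = 1.37777
  25–29: 5 × 0.3058 × 0.9855 = 1.50683
  30–34: 5 × 0.2964 × 0.9840 = 1.45829
  35–39: 5 × 0.1909 × 0.9742 = 0.92987
  40–44: 5 × 0.0668 × 0.9574 = 0.31977
  45–49: 5 × 0.0170 × 0.9500 = 0.08075
Sum = 6.41426
NRR = 0.483 × 6.41426 = 3.09809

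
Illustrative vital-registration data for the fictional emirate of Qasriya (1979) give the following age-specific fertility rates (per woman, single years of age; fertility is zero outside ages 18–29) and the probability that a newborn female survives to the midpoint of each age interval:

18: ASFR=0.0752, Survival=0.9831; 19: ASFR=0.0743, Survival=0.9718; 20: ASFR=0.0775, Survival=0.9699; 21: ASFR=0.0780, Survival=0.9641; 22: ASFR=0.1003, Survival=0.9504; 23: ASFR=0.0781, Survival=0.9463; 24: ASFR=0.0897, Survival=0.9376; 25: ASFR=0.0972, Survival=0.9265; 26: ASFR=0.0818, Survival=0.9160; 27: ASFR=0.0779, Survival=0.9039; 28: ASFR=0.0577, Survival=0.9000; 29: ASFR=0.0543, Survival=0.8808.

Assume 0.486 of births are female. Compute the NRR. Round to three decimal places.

0.430

Proportion female at birth = 0.486.
Each age group contributes 1 × ASFR × survival:
  18: 1 × 0.0752 × 0.9831 = 0.07393
  19: 1 × 0.0743 × 0.9718 = 0.07220
  20: 1 × 0.0775 × 0.9699 = 0.07517
  21: 1 × 0.0780 × 0.9641 = 0.07520
  22: 1 × 0.1003 × 0.9504 = 0.09533
  23: 1 × 0.0781 × 0.9463 = 0.07391
  24: 1 × 0.0897 × 0.9376 = 0.08410
  25: 1 × 0.0972 × 0.9265 = 0.09006
  26: 1 × 0.0818 × 0.9160 = 0.07493
  27: 1 × 0.0779 × 0.9039 = 0.07041
  28: 1 × 0.0577 × 0.9000 = 0.05193
  29: 1 × 0.0543 × 0.8808 = 0.04783
Sum = 0.88500
NRR = 0.486 × 0.88500 = 0.43011
NRR < 1, so the cohort does not fully replace itself.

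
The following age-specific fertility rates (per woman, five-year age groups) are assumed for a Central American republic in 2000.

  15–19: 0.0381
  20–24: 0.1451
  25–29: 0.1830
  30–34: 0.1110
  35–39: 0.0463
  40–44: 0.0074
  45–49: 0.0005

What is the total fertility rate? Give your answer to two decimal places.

Sum of ASFRs = 0.0381 + 0.1451 + 0.1830 + 0.1110 + 0.0463 + 0.0074 + 0.0005 = 0.5314
TFR = 5 × 0.5314 = 2.657

2.66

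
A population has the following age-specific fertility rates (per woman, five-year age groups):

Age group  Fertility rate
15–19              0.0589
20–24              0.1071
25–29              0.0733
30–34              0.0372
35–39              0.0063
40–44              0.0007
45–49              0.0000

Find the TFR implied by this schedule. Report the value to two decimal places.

1.42

Sum of ASFRs = 0.0589 + 0.1071 + 0.0733 + 0.0372 + 0.0063 + 0.0007 + 0.0000 = 0.2835
TFR = 5 × 0.2835 = 1.4175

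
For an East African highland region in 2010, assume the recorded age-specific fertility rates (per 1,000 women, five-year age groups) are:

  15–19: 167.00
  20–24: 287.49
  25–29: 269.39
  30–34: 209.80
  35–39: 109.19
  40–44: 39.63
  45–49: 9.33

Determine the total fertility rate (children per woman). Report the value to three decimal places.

5.459

Sum of ASFRs = 167.00 + 287.49 + 269.39 + 209.80 + 109.19 + 39.63 + 9.33 = 1091.83
TFR = 5 × 1091.83 / 1000 = 5.45915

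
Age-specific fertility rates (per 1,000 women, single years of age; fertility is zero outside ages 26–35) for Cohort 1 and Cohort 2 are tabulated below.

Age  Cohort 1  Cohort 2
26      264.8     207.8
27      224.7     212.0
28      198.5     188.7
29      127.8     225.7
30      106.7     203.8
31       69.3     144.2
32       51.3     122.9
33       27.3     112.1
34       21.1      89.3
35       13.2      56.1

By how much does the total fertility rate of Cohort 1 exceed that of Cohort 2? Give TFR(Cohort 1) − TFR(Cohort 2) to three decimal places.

Cohort 1:
  Sum of ASFRs = 264.8 + 224.7 + 198.5 + 127.8 + 106.7 + 69.3 + 51.3 + 27.3 + 21.1 + 13.2 = 1104.7
  TFR = 1104.7 / 1000 = 1.1047
Cohort 2:
  Sum of ASFRs = 207.8 + 212.0 + 188.7 + 225.7 + 203.8 + 144.2 + 122.9 + 112.1 + 89.3 + 56.1 = 1562.6
  TFR = 1562.6 / 1000 = 1.5626
Difference = 1.1047 − 1.5626 = -0.4579

-0.458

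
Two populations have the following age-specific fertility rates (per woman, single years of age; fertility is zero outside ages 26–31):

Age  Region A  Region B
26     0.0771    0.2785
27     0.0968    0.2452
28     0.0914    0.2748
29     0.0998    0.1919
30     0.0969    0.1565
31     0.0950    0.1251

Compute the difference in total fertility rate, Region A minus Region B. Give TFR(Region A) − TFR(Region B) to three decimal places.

-0.715

Region A:
  Sum of ASFRs = 0.0771 + 0.0968 + 0.0914 + 0.0998 + 0.0969 + 0.0950 = 0.5570
  TFR = 0.557
Region B:
  Sum of ASFRs = 0.2785 + 0.2452 + 0.2748 + 0.1919 + 0.1565 + 0.1251 = 1.2720
  TFR = 1.272
Difference = 0.557 − 1.272 = -0.715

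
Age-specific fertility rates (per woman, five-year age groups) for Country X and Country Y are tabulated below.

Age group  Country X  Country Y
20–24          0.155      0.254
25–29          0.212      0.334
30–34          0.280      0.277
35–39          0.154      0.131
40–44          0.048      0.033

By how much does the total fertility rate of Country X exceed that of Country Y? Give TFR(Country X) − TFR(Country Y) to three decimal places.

-0.900

Country X:
  Sum of ASFRs = 0.155 + 0.212 + 0.280 + 0.154 + 0.048 = 0.849
  TFR = 5 × 0.849 = 4.245
Country Y:
  Sum of ASFRs = 0.254 + 0.334 + 0.277 + 0.131 + 0.033 = 1.029
  TFR = 5 × 1.029 = 5.145
Difference = 4.245 − 5.145 = -0.9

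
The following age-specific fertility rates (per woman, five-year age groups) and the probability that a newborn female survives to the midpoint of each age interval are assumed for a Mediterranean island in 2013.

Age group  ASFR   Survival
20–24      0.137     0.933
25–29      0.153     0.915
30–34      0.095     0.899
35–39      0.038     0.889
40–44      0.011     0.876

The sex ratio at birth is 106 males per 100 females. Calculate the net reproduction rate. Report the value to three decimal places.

0.963

Proportion female at birth = 100 / (100 + 106) = 0.48544.
Weighting each age-specific rate by interval width and survival:
  20–24: 5 × 0.137 × 0.933 = 0.63911
  25–29: 5 × 0.153 × 0.915 = 0.69998
  30–34: 5 × 0.095 × 0.899 = 0.42703
  35–39: 5 × 0.038 × 0.889 = 0.16891
  40–44: 5 × 0.011 × 0.876 = 0.04818
Sum = 1.98321
NRR = 0.48544 × 1.98321 = 0.96273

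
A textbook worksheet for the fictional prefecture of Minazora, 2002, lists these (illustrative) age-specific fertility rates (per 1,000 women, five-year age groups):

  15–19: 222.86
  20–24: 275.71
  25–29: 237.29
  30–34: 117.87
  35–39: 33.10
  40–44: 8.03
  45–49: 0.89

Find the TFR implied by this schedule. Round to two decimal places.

Sum of ASFRs = 222.86 + 275.71 + 237.29 + 117.87 + 33.10 + 8.03 + 0.89 = 895.75
TFR = 5 × 895.75 / 1000 = 4.47875

4.48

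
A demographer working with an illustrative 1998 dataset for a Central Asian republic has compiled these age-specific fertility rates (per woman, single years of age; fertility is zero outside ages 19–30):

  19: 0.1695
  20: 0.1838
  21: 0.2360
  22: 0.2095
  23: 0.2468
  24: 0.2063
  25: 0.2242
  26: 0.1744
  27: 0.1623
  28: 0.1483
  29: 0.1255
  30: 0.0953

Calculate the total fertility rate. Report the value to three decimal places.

2.182

Sum of ASFRs = 0.1695 + 0.1838 + 0.2360 + 0.2095 + 0.2468 + 0.2063 + 0.2242 + 0.1744 + 0.1623 + 0.1483 + 0.1255 + 0.0953 = 2.1819
TFR = 2.1819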